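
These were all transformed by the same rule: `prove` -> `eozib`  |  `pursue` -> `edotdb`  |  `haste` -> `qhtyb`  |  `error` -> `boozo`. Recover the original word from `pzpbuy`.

p(15)→e(4) and r(17)→o(14) fit y≡5x+7 (mod 26); the inverse of 5 mod 26 is 21. This is an affine cipher: with a=0,…,z=25, each position x becomes (5x+7) mod 26.
Undoing it on pzpbuy: p(15)→21·(15−7)≡12=m; z(25)→21·(25−7)≡14=o; p(15)→21·(15−7)≡12=m; b(1)→21·(1−7)≡4=e; u(20)→21·(20−7)≡13=n; y(24)→21·(24−7)≡19=t (all mod 26).

moment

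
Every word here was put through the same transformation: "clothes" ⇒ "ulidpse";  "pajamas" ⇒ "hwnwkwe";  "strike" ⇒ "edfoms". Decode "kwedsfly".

c(2)→u(20) and l(11)→l(11) fit y≡25x+22 (mod 26); the inverse of 25 mod 26 is 25. Each letter's alphabet position (a=0..z=25) is mapped through 25·x+22 mod 26 — an affine cipher.
Decoding kwedsfly: k(10)→25·(10−22)≡12=m; w(22)→25·(22−22)≡0=a; e(4)→25·(4−22)≡18=s; d(3)→25·(3−22)≡19=t; s(18)→25·(18−22)≡4=e; f(5)→25·(5−22)≡17=r; l(11)→25·(11−22)≡11=l; y(24)→25·(24−22)≡24=y (all mod 26).

masterly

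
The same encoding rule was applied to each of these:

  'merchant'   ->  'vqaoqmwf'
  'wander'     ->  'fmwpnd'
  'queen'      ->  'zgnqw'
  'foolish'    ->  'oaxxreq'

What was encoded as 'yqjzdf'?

peanut

Shifts by position in merchant: pos 0: m→v (+9), pos 1: e→q (+12), pos 2: r→a (+9), pos 3: c→o (+12) — repeating every 2. It's a Vigenère-style cipher with numeric key [9,12]: position i shifts by key[i mod 2].
Undoing it on yqjzdf: y−9=p, q−12=e, j−9=a, z−12=n, d−9=u, f−12=t.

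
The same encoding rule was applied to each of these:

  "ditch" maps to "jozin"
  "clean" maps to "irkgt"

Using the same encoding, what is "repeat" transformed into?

xkvkgz

Compare letters: d→j is +6, i→o is +6, t→z is +6 — a constant shift. Each letter is shifted forward by 6 in the alphabet (a Caesar shift of +6).
Applying it to repeat: r+6=x, e+6=k, p+6=v, e+6=k, a+6=g, t+6=z.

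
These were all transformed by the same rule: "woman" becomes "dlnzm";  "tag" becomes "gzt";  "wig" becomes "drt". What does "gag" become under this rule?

tzt

Each pair mirrors across the alphabet (w↔d, o↔l, m↔n): positions sum to 25. Letters are reflected about the middle of the alphabet (position → 25−position): Atbash.
Applying it to gag: g↔t, a↔z, g↔t.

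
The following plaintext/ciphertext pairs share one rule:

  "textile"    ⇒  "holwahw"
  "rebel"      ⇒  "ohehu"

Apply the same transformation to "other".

uhkwr

The output letters match the input read backwards, each shifted +3: textile reversed is elitxet. Read the word backwards and shift each letter +3.
On other: reverse → rehto; then shift: r+3=u, e+3=h, h+3=k, t+3=w, o+3=r.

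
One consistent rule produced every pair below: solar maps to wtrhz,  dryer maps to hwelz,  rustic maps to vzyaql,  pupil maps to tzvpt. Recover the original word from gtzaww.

cotton

In solar: s→w is +4, o→t is +5, l→r is +6, a→h is +7 — the shift increases by 1 each position. The shift increases by 1 at each position, starting from +4: 4, 5, 6, ….
Reversing it on gtzaww: g−4=c, t−5=o, z−6=t, a−7=t, w−8=o, w−9=n.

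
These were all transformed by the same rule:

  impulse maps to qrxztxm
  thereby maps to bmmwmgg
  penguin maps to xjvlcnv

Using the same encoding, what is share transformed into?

Shifts by position in impulse: pos 0: i→q (+8), pos 1: m→r (+5), pos 2: p→x (+8), pos 3: u→z (+5) — repeating every 2. A repeating key of period 2 is used — shifts +8, +5 over and over.
On share: s+8=a, h+5=m, a+8=i, r+5=w, e+8=m.

amiwm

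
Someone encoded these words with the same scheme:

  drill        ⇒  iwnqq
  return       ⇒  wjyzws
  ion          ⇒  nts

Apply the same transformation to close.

hqtxj

Compare letters: d→i is +5, r→w is +5, i→n is +5 — a constant shift. This is a Caesar cipher with shift 5.
For close: c+5=h, l+5=q, o+5=t, s+5=x, e+5=j.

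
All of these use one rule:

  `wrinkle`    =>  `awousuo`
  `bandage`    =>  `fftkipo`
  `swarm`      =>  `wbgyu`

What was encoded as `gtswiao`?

compare

In wrinkle: w→a is +4, r→w is +5, i→o is +6, n→u is +7 — the shift increases by 1 each position. The shift increases by 1 at each position, starting from +4: 4, 5, 6, ….
Decoding gtswiao: g−4=c, t−5=o, s−6=m, w−7=p, i−8=a, a−9=r, o−10=e.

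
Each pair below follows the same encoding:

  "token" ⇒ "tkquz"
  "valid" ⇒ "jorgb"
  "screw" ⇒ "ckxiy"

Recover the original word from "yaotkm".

The output letters match the input read backwards, each shifted +6: token reversed is nekot. The word is reversed, then every letter is shifted forward by 6.
Reversing it on yaotkm: shift back: y−6=s, a−6=u, o−6=i, t−6=n, k−6=e, m−6=g → suineg; then reverse → genius.

genius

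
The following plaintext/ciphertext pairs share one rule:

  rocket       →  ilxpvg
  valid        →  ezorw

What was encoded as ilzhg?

roast

Each pair mirrors across the alphabet (r↔i, o↔l, c↔x): positions sum to 25. Each letter is replaced by its mirror in the alphabet: a↔z, b↔y, c↔x, and so on (the Atbash cipher).
Decoding ilzhg: i↔r, l↔o, z↔a, h↔s, g↔t.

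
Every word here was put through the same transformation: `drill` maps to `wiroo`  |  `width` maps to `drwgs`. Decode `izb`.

ray

Each pair mirrors across the alphabet (d↔w, r↔i, i↔r): positions sum to 25. Letters are reflected about the middle of the alphabet (position → 25−position): Atbash.
Reversing it on izb: i↔r, z↔a, b↔y.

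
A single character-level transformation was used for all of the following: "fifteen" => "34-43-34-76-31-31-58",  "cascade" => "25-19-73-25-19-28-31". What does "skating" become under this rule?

The formula is n = 3×(alphabet index, a=1) + 16.
On skating: s=19→73, k=11→49, a=1→19, t=20→76, i=9→43, n=14→58, g=7→37.

73-49-19-76-43-58-37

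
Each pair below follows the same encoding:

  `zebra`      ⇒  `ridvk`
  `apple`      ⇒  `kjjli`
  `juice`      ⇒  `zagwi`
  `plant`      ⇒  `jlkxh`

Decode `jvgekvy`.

z(25)→r(17) and e(4)→i(8) fit y≡19x+10 (mod 26); the inverse of 19 mod 26 is 11. Treating letters as 0–25, the rule is x ↦ 19x + 10 (mod 26).
Decoding jvgekvy: j(9)→11·(9−10)≡15=p; v(21)→11·(21−10)≡17=r; g(6)→11·(6−10)≡8=i; e(4)→11·(4−10)≡12=m; k(10)→11·(10−10)≡0=a; v(21)→11·(21−10)≡17=r; y(24)→11·(24−10)≡24=y (all mod 26).

primary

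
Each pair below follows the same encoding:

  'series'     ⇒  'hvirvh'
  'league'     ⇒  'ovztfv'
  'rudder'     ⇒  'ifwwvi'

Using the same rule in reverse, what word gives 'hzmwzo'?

sandal

Each pair mirrors across the alphabet (s↔h, e↔v, r↔i): positions sum to 25. Letters are reflected about the middle of the alphabet (position → 25−position): Atbash.
Reversing it on hzmwzo: h↔s, z↔a, m↔n, w↔d, z↔a, o↔l.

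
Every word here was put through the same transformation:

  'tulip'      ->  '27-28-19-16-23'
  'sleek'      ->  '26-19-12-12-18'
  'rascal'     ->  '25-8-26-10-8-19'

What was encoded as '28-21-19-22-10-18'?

unlock

t is letter #20 and maps to 27: an offset of 7. Letters become their 1-based position plus 7 (so a→8, b→9, …).
Decoding 28-21-19-22-10-18: 28→(28−7)÷1=21=u, 21→(21−7)÷1=14=n, 19→(19−7)÷1=12=l, 22→(22−7)÷1=15=o, 10→(10−7)÷1=3=c, 18→(18−7)÷1=11=k.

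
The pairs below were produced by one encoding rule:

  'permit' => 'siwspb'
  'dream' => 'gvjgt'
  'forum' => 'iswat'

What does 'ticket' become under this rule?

wmhqlb

In permit: p→s is +3, e→i is +4, r→w is +5, m→s is +6 — the shift increases by 1 each position. Each letter shifts forward by (position + 3), i.e. 3, 4, 5, … — the shift grows by one for each successive letter.
For ticket: t+3=w, i+4=m, c+5=h, k+6=q, e+7=l, t+8=b.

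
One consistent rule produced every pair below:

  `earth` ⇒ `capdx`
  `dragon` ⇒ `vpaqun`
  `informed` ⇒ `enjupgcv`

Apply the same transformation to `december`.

vcocghcp

e(4)→c(2) and a(0)→a(0) fit y≡7x+0 (mod 26); the inverse of 7 mod 26 is 15. This is an affine cipher: with a=0,…,z=25, each position x becomes (7x+0) mod 26.
Applying it to december: d(3)→7·3+0≡21=v; e(4)→7·4+0≡2=c; c(2)→7·2+0≡14=o; e(4)→7·4+0≡2=c; m(12)→7·12+0≡6=g; b(1)→7·1+0≡7=h; e(4)→7·4+0≡2=c; r(17)→7·17+0≡15=p (all mod 26).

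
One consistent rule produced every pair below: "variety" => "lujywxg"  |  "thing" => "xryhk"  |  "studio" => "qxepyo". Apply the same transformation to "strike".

qxjymw

v(21)→l(11) and a(0)→u(20) fit y≡7x+20 (mod 26); the inverse of 7 mod 26 is 15. This is an affine cipher: with a=0,…,z=25, each position x becomes (7x+20) mod 26.
Applying it to strike: s(18)→7·18+20≡16=q; t(19)→7·19+20≡23=x; r(17)→7·17+20≡9=j; i(8)→7·8+20≡24=y; k(10)→7·10+20≡12=m; e(4)→7·4+20≡22=w (all mod 26).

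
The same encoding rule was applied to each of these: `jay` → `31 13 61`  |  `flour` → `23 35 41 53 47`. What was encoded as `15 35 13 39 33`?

j(#10)→31 and a(#1)→13: differences scale by 2, so n = 2·pos + 11. Each letter becomes 2×(its alphabet position, a=1..z=26) + 11.
Decoding 15 35 13 39 33: 15→(15−11)÷2=2=b, 35→(35−11)÷2=12=l, 13→(13−11)÷2=1=a, 39→(39−11)÷2=14=n, 33→(33−11)÷2=11=k.

blank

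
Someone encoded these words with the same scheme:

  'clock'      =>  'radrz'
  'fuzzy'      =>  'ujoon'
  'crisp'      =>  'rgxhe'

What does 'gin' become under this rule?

vxc

Compare letters: c→r is +15, l→a is +15, o→d is +15 — a constant shift. Each letter is shifted forward by 15 in the alphabet (a Caesar shift of +15).
For gin: g+15=v, i+15=x, n+15=c.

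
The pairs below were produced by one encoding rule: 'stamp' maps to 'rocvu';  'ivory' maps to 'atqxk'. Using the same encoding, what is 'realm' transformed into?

oncgt

The output letters match the input read backwards, each shifted +2: stamp reversed is pmats. The word is reversed, then every letter is shifted forward by 2.
On realm: reverse → mlaer; then shift: m+2=o, l+2=n, a+2=c, e+2=g, r+2=t.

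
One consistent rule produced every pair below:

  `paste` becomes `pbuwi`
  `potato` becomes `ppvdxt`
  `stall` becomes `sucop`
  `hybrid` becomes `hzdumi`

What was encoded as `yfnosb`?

yellow

In paste: p→p is +0, a→b is +1, s→u is +2, t→w is +3 — the shift increases by 1 each position. The shift increases by 1 at each position, starting from +0: 0, 1, 2, ….
Undoing it on yfnosb: y−0=y, f−1=e, n−2=l, o−3=l, s−4=o, b−5=w.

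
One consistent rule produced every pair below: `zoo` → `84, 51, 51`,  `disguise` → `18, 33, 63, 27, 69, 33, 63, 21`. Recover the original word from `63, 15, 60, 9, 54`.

scrap

z(#26)→84 and o(#15)→51: differences scale by 3, so n = 3·pos + 6. With a=1..z=26, the number is 3·pos + 6.
Decoding 63, 15, 60, 9, 54: 63→(63−6)÷3=19=s, 15→(15−6)÷3=3=c, 60→(60−6)÷3=18=r, 9→(9−6)÷3=1=a, 54→(54−6)÷3=16=p.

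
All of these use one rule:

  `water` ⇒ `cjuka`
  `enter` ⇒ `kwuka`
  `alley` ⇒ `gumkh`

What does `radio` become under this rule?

Shifts by position in water: pos 0: w→c (+6), pos 1: a→j (+9), pos 2: t→u (+1), pos 3: e→k (+6), pos 4: r→a (+9) — repeating every 3. It's a Vigenère-style cipher with numeric key [6,9,1]: position i shifts by key[i mod 3].
Applying it to radio: r+6=x, a+9=j, d+1=e, i+6=o, o+9=x.

xjeox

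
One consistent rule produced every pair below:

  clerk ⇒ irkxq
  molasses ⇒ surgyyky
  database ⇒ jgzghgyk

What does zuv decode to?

top

Compare letters: c→i is +6, l→r is +6, e→k is +6 — a constant shift. Each letter is shifted forward by 6 in the alphabet (a Caesar shift of +6).
Decoding zuv: z−6=t, u−6=o, v−6=p.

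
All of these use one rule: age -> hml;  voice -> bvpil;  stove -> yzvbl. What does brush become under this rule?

hxbyn

The shift depends on letter class: consonant g→m is +6, but vowel a→h is +7. Two shifts are in play — +7 for a/e/i/o/u, +6 for every other letter.
Applying it to brush: b(cons)+6=h, r(cons)+6=x, u(vowel)+7=b, s(cons)+6=y, h(cons)+6=n.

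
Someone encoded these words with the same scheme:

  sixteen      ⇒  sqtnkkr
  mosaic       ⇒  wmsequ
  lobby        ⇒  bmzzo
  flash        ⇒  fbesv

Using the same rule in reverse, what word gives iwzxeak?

Treating letters as 0–25, the rule is x ↦ 21x + 4 (mod 26).
Undoing it on iwzxeak: i(8)→5·(8−4)≡20=u; w(22)→5·(22−4)≡12=m; z(25)→5·(25−4)≡1=b; x(23)→5·(23−4)≡17=r; e(4)→5·(4−4)≡0=a; a(0)→5·(0−4)≡6=g; k(10)→5·(10−4)≡4=e (all mod 26).

umbrage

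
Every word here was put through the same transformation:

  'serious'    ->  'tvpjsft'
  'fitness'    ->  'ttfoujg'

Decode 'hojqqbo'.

The output letters match the input read backwards, each shifted +1: serious reversed is suoires. The word is reversed, then every letter is shifted forward by 1.
Decoding hojqqbo: shift back: h−1=g, o−1=n, j−1=i, q−1=p, q−1=p, b−1=a, o−1=n → gnippan; then reverse → napping.

napping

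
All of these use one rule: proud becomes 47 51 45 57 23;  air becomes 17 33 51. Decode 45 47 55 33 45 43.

option

The formula is n = 2×(alphabet index, a=1) + 15.
Reversing it on 45 47 55 33 45 43: 45→(45−15)÷2=15=o, 47→(47−15)÷2=16=p, 55→(55−15)÷2=20=t, 33→(33−15)÷2=9=i, 45→(45−15)÷2=15=o, 43→(43−15)÷2=14=n.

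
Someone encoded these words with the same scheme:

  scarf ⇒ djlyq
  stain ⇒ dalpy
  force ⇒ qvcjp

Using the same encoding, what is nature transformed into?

Shifts by position in scarf: pos 0: s→d (+11), pos 1: c→j (+7), pos 2: a→l (+11), pos 3: r→y (+7) — repeating every 2. The shifts repeat in a cycle of length 2: positions 0,1,… shift by +11, +7, then the pattern repeats.
For nature: n+11=y, a+7=h, t+11=e, u+7=b, r+11=c, e+7=l.

yhebcl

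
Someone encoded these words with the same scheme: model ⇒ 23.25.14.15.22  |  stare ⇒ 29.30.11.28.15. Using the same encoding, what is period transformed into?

m is letter #13 and maps to 23: an offset of 10. Letters become their 1-based position plus 10 (so a→11, b→12, …).
On period: p=16→26, e=5→15, r=18→28, i=9→19, o=15→25, d=4→14.

26.15.28.19.25.14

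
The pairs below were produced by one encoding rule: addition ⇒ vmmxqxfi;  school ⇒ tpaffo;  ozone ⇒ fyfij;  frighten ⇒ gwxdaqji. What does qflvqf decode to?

tomato

a(0)→v(21) and d(3)→m(12) fit y≡23x+21 (mod 26); the inverse of 23 mod 26 is 17. Treating letters as 0–25, the rule is x ↦ 23x + 21 (mod 26).
Undoing it on qflvqf: q(16)→17·(16−21)≡19=t; f(5)→17·(5−21)≡14=o; l(11)→17·(11−21)≡12=m; v(21)→17·(21−21)≡0=a; q(16)→17·(16−21)≡19=t; f(5)→17·(5−21)≡14=o (all mod 26).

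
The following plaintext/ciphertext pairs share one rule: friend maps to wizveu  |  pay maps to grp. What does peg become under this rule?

gvx

Every letter moves 17 places later in the alphabet, wrapping around z→a.
For peg: p+17=g, e+17=v, g+17=x.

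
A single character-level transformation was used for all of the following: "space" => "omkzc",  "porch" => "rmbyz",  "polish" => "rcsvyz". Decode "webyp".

Read the word backwards and shift each letter +10.
Reversing it on webyp: shift back: w−10=m, e−10=u, b−10=r, y−10=o, p−10=f → murof; then reverse → forum.

forum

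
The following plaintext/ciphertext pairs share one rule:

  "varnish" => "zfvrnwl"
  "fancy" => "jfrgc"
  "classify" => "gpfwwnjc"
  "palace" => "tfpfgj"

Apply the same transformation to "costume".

gtwxzqj

The shift depends on letter class: consonant v→z is +4, but vowel a→f is +5. Vowels shift forward by 5 and consonants shift forward by 4.
Applying it to costume: c(cons)+4=g, o(vowel)+5=t, s(cons)+4=w, t(cons)+4=x, u(vowel)+5=z, m(cons)+4=q, e(vowel)+5=j.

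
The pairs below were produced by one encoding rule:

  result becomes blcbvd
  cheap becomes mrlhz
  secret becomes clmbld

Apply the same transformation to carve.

mhbfl

The shift depends on letter class: consonant r→b is +10, but vowel e→l is +7. Vowels shift forward by 7 and consonants shift forward by 10.
On carve: c(cons)+10=m, a(vowel)+7=h, r(cons)+10=b, v(cons)+10=f, e(vowel)+7=l.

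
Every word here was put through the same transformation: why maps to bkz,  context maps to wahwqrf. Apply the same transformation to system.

The output letters match the input read backwards, each shifted +3: why reversed is yhw. Two steps: reverse the string, then apply a Caesar shift of +3.
Applying it to system: reverse → metsys; then shift: m+3=p, e+3=h, t+3=w, s+3=v, y+3=b, s+3=v.

phwvbv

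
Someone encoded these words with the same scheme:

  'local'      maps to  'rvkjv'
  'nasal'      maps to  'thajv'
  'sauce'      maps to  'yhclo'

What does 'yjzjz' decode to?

In local: l→r is +6, o→v is +7, c→k is +8, a→j is +9 — the shift increases by 1 each position. The shift increases by 1 at each position, starting from +6: 6, 7, 8, ….
Reversing it on yjzjz: y−6=s, j−7=c, z−8=r, j−9=a, z−10=p.

scrap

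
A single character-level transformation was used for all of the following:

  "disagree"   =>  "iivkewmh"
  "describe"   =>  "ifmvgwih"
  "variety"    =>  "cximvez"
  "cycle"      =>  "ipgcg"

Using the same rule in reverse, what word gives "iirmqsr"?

nominee

The output letters match the input read backwards, each shifted +4: disagree reversed is eergasid. Read the word backwards and shift each letter +4.
Undoing it on iirmqsr: shift back: i−4=e, i−4=e, r−4=n, m−4=i, q−4=m, s−4=o, r−4=n → eenimon; then reverse → nominee.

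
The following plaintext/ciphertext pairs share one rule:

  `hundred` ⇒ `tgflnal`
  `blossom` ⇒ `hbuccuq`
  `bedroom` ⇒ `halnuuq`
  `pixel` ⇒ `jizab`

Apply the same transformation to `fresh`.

pnact

h(7)→t(19) and u(20)→g(6) fit y≡15x+18 (mod 26); the inverse of 15 mod 26 is 7. This is an affine cipher: with a=0,…,z=25, each position x becomes (15x+18) mod 26.
On fresh: f(5)→15·5+18≡15=p; r(17)→15·17+18≡13=n; e(4)→15·4+18≡0=a; s(18)→15·18+18≡2=c; h(7)→15·7+18≡19=t (all mod 26).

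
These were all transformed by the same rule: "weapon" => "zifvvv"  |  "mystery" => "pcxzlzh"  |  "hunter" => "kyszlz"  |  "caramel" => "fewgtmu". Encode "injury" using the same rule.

Letter i (0-indexed) is shifted by i+3, so successive shifts are 3, 4, 5, ….
For injury: i+3=l, n+4=r, j+5=o, u+6=a, r+7=y, y+8=g.

lroayg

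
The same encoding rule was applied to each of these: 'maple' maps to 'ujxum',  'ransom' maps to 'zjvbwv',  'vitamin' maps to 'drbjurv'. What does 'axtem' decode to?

solve

Shifts by position in maple: pos 0: m→u (+8), pos 1: a→j (+9), pos 2: p→x (+8), pos 3: l→u (+9) — repeating every 2. The shifts repeat in a cycle of length 2: positions 0,1,… shift by +8, +9, then the pattern repeats.
Reversing it on axtem: a−8=s, x−9=o, t−8=l, e−9=v, m−8=e.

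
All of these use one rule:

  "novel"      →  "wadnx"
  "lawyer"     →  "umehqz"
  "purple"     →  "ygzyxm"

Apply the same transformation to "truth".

Shifts by position in novel: pos 0: n→w (+9), pos 1: o→a (+12), pos 2: v→d (+8), pos 3: e→n (+9), pos 4: l→x (+12) — repeating every 3. It's a Vigenère-style cipher with numeric key [9,12,8]: position i shifts by key[i mod 3].
For truth: t+9=c, r+12=d, u+8=c, t+9=c, h+12=t.

cdcct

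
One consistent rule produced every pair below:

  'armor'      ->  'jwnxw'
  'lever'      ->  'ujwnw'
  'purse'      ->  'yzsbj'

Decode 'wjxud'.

Shifts by position in armor: pos 0: a→j (+9), pos 1: r→w (+5), pos 2: m→n (+1), pos 3: o→x (+9), pos 4: r→w (+5) — repeating every 3. It's a Vigenère-style cipher with numeric key [9,5,1]: position i shifts by key[i mod 3].
Decoding wjxud: w−9=n, j−5=e, x−1=w, u−9=l, d−5=y.

newly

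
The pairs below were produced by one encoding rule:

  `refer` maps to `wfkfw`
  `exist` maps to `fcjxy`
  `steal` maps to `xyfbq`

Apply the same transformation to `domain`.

iprbjs

The shift depends on letter class: consonant r→w is +5, but vowel e→f is +1. Vowels shift forward by 1 and consonants shift forward by 5.
For domain: d(cons)+5=i, o(vowel)+1=p, m(cons)+5=r, a(vowel)+1=b, i(vowel)+1=j, n(cons)+5=s.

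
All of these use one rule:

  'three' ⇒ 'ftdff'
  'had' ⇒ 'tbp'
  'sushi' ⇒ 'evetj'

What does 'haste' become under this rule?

The shift depends on letter class: consonant t→f is +12, but vowel e→f is +1. Vowels shift forward by 1 and consonants shift forward by 12.
For haste: h(cons)+12=t, a(vowel)+1=b, s(cons)+12=e, t(cons)+12=f, e(vowel)+1=f.

tbeff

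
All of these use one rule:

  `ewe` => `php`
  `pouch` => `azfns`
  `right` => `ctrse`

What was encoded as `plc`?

Compare letters: e→p is +11, w→h is +11, e→p is +11 — a constant shift. Each letter is shifted forward by 11 in the alphabet (a Caesar shift of +11).
Undoing it on plc: p−11=e, l−11=a, c−11=r.

ear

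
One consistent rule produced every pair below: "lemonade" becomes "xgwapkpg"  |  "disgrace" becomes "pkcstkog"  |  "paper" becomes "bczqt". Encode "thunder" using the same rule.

Shifts by position in lemonade: pos 0: l→x (+12), pos 1: e→g (+2), pos 2: m→w (+10), pos 3: o→a (+12), pos 4: n→p (+2), pos 5: a→k (+10) — repeating every 3. It's a Vigenère-style cipher with numeric key [12,2,10]: position i shifts by key[i mod 3].
Applying it to thunder: t+12=f, h+2=j, u+10=e, n+12=z, d+2=f, e+10=o, r+12=d.

fjezfod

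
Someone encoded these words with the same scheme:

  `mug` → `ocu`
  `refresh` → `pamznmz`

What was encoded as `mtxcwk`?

couple

The output letters match the input read backwards, each shifted +8: mug reversed is gum. Two steps: reverse the string, then apply a Caesar shift of +8.
Reversing it on mtxcwk: shift back: m−8=e, t−8=l, x−8=p, c−8=u, w−8=o, k−8=c → elpuoc; then reverse → couple.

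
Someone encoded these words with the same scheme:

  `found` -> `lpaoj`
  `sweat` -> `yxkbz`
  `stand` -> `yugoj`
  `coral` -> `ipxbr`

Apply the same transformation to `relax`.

xfrbd

Shifts by position in found: pos 0: f→l (+6), pos 1: o→p (+1), pos 2: u→a (+6), pos 3: n→o (+1) — repeating every 2. A repeating key of period 2 is used — shifts +6, +1 over and over.
On relax: r+6=x, e+1=f, l+6=r, a+1=b, x+6=d.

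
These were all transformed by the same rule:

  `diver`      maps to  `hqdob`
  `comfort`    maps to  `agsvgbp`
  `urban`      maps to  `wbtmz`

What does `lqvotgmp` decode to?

lifeboat

d(3)→h(7) and i(8)→q(16) fit y≡7x+12 (mod 26); the inverse of 7 mod 26 is 15. This is an affine cipher: with a=0,…,z=25, each position x becomes (7x+12) mod 26.
Reversing it on lqvotgmp: l(11)→15·(11−12)≡11=l; q(16)→15·(16−12)≡8=i; v(21)→15·(21−12)≡5=f; o(14)→15·(14−12)≡4=e; t(19)→15·(19−12)≡1=b; g(6)→15·(6−12)≡14=o; m(12)→15·(12−12)≡0=a; p(15)→15·(15−12)≡19=t (all mod 26).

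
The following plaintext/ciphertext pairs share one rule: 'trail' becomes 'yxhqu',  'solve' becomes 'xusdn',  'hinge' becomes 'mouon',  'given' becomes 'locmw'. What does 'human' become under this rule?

matiw

Letter i (0-indexed) is shifted by i+5, so successive shifts are 5, 6, 7, ….
Applying it to human: h+5=m, u+6=a, m+7=t, a+8=i, n+9=w.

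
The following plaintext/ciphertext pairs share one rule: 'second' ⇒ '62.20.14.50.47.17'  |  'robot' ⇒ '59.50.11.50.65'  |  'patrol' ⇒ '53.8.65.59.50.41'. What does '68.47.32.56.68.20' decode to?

s(#19)→62 and e(#5)→20: differences scale by 3, so n = 3·pos + 5. Each letter becomes 3×(its alphabet position, a=1..z=26) + 5.
Decoding 68.47.32.56.68.20: 68→(68−5)÷3=21=u, 47→(47−5)÷3=14=n, 32→(32−5)÷3=9=i, 56→(56−5)÷3=17=q, 68→(68−5)÷3=21=u, 20→(20−5)÷3=5=e.

unique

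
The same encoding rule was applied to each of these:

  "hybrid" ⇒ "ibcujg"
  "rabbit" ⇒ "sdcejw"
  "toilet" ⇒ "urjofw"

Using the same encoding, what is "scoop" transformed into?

It's a Vigenère-style cipher with numeric key [1,3]: position i shifts by key[i mod 2].
For scoop: s+1=t, c+3=f, o+1=p, o+3=r, p+1=q.

tfprq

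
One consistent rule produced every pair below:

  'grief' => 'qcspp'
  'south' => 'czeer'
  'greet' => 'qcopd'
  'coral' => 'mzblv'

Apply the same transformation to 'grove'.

qcygo

Shifts by position in grief: pos 0: g→q (+10), pos 1: r→c (+11), pos 2: i→s (+10), pos 3: e→p (+11) — repeating every 2. The shifts repeat in a cycle of length 2: positions 0,1,… shift by +10, +11, then the pattern repeats.
Applying it to grove: g+10=q, r+11=c, o+10=y, v+11=g, e+10=o.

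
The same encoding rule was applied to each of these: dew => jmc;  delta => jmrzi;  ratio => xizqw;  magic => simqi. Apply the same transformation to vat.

The shift depends on letter class: consonant d→j is +6, but vowel e→m is +8. Two shifts are in play — +8 for a/e/i/o/u, +6 for every other letter.
Applying it to vat: v(cons)+6=b, a(vowel)+8=i, t(cons)+6=z.

biz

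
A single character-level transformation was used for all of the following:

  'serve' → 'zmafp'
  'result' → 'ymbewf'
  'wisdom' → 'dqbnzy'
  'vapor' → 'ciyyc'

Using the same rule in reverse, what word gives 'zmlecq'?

secure

In serve: s→z is +7, e→m is +8, r→a is +9, v→f is +10 — the shift increases by 1 each position. The shift increases by 1 at each position, starting from +7: 7, 8, 9, ….
Reversing it on zmlecq: z−7=s, m−8=e, l−9=c, e−10=u, c−11=r, q−12=e.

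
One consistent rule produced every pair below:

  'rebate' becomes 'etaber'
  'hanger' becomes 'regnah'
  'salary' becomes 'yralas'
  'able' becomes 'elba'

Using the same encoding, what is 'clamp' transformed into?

The word is simply reversed.
On clamp: reverse → pmalc.

pmalc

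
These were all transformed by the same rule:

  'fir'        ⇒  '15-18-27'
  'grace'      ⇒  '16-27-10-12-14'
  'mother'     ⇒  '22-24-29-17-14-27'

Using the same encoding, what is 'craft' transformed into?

Letters become their 1-based position plus 9 (so a→10, b→11, …).
Applying it to craft: c=3→12, r=18→27, a=1→10, f=6→15, t=20→29.

12-27-10-15-29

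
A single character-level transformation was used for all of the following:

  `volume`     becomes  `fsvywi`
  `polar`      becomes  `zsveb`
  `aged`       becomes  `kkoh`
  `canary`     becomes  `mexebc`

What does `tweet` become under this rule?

daoid

It's a Vigenère-style cipher with numeric key [10,4]: position i shifts by key[i mod 2].
Applying it to tweet: t+10=d, w+4=a, e+10=o, e+4=i, t+10=d.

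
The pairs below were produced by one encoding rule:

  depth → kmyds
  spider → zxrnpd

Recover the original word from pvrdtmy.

initial

Each letter shifts forward by (position + 7), i.e. 7, 8, 9, … — the shift grows by one for each successive letter.
Reversing it on pvrdtmy: p−7=i, v−8=n, r−9=i, d−10=t, t−11=i, m−12=a, y−13=l.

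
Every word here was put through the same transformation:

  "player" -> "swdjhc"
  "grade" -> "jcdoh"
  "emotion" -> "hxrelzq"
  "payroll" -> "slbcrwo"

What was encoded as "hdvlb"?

Shifts by position in player: pos 0: p→s (+3), pos 1: l→w (+11), pos 2: a→d (+3), pos 3: y→j (+11) — repeating every 2. It's a Vigenère-style cipher with numeric key [3,11]: position i shifts by key[i mod 2].
Decoding hdvlb: h−3=e, d−11=s, v−3=s, l−11=a, b−3=y.

essay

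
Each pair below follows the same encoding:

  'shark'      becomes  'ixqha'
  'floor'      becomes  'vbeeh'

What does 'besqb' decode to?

Compare letters: s→i is +16, h→x is +16, a→q is +16 — a constant shift. Each letter is shifted forward by 16 in the alphabet (a Caesar shift of +16).
Reversing it on besqb: b−16=l, e−16=o, s−16=c, q−16=a, b−16=l.

local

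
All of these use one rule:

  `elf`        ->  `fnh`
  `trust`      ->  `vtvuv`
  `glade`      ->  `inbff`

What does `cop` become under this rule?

epr

The shift depends on letter class: consonant l→n is +2, but vowel e→f is +1. Two shifts are in play — +1 for a/e/i/o/u, +2 for every other letter.
Applying it to cop: c(cons)+2=e, o(vowel)+1=p, p(cons)+2=r.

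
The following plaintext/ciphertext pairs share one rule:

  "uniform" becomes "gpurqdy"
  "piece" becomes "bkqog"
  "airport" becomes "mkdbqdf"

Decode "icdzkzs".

warning

Shifts by position in uniform: pos 0: u→g (+12), pos 1: n→p (+2), pos 2: i→u (+12), pos 3: f→r (+12), pos 4: o→q (+2), pos 5: r→d (+12) — repeating every 3. The shifts repeat in a cycle of length 3: positions 0,1,… shift by +12, +2, +12, then the pattern repeats.
Decoding icdzkzs: i−12=w, c−2=a, d−12=r, z−12=n, k−2=i, z−12=n, s−12=g.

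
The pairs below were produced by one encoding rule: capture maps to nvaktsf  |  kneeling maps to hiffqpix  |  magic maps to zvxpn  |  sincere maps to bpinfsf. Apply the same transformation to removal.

c(2)→n(13) and a(0)→v(21) fit y≡9x+21 (mod 26); the inverse of 9 mod 26 is 3. Treating letters as 0–25, the rule is x ↦ 9x + 21 (mod 26).
Applying it to removal: r(17)→9·17+21≡18=s; e(4)→9·4+21≡5=f; m(12)→9·12+21≡25=z; o(14)→9·14+21≡17=r; v(21)→9·21+21≡2=c; a(0)→9·0+21≡21=v; l(11)→9·11+21≡16=q (all mod 26).

sfzrcvq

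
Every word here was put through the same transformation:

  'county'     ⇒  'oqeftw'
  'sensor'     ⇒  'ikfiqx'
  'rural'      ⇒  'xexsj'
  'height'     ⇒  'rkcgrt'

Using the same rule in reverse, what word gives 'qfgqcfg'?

Treating letters as 0–25, the rule is x ↦ 11x + 18 (mod 26).
Undoing it on qfgqcfg: q(16)→19·(16−18)≡14=o; f(5)→19·(5−18)≡13=n; g(6)→19·(6−18)≡6=g; q(16)→19·(16−18)≡14=o; c(2)→19·(2−18)≡8=i; f(5)→19·(5−18)≡13=n; g(6)→19·(6−18)≡6=g (all mod 26).

ongoing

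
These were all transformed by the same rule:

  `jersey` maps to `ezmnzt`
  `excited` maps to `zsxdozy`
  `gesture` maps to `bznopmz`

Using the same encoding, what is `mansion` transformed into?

hvindji

Compare letters: j→e is +21, e→z is +21, r→m is +21 — a constant shift. This is a Caesar cipher with shift 21.
Applying it to mansion: m+21=h, a+21=v, n+21=i, s+21=n, i+21=d, o+21=j, n+21=i.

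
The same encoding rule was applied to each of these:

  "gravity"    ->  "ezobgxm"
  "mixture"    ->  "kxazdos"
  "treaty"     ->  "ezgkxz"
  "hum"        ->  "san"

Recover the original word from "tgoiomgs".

magician

The word is reversed, then every letter is shifted forward by 6.
Reversing it on tgoiomgs: shift back: t−6=n, g−6=a, o−6=i, i−6=c, o−6=i, m−6=g, g−6=a, s−6=m → naicigam; then reverse → magician.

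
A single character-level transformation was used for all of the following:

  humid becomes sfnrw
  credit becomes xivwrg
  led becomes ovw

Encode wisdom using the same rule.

Each pair mirrors across the alphabet (h↔s, u↔f, m↔n): positions sum to 25. This is the alphabet-reversal cipher (Atbash): a becomes z, b becomes y, etc.
On wisdom: w↔d, i↔r, s↔h, d↔w, o↔l, m↔n.

drhwln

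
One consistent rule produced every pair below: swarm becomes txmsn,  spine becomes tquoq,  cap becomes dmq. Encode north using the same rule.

The rule splits by letter class: vowels +12, consonants +1.
Applying it to north: n(cons)+1=o, o(vowel)+12=a, r(cons)+1=s, t(cons)+1=u, h(cons)+1=i.

oasui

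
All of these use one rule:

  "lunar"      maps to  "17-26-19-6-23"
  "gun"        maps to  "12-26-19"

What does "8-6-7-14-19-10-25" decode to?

cabinet

l is letter #12 and maps to 17: an offset of 5. The number is (letter's place in the alphabet, a=1) + 5.
Undoing it on 8-6-7-14-19-10-25: 8→(8−5)÷1=3=c, 6→(6−5)÷1=1=a, 7→(7−5)÷1=2=b, 14→(14−5)÷1=9=i, 19→(19−5)÷1=14=n, 10→(10−5)÷1=5=e, 25→(25−5)÷1=20=t.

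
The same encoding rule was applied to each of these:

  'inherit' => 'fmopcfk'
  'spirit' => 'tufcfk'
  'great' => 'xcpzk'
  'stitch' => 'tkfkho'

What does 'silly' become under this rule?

tfeer

i(8)→f(5) and n(13)→m(12) fit y≡17x+25 (mod 26); the inverse of 17 mod 26 is 23. This is an affine cipher: with a=0,…,z=25, each position x becomes (17x+25) mod 26.
For silly: s(18)→17·18+25≡19=t; i(8)→17·8+25≡5=f; l(11)→17·11+25≡4=e; l(11)→17·11+25≡4=e; y(24)→17·24+25≡17=r (all mod 26).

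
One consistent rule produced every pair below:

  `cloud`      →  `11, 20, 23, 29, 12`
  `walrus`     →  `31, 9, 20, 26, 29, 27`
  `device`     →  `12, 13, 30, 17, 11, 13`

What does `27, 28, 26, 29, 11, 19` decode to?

c is letter #3 and maps to 11: an offset of 8. Letters become their 1-based position plus 8 (so a→9, b→10, …).
Decoding 27, 28, 26, 29, 11, 19: 27→(27−8)÷1=19=s, 28→(28−8)÷1=20=t, 26→(26−8)÷1=18=r, 29→(29−8)÷1=21=u, 11→(11−8)÷1=3=c, 19→(19−8)÷1=11=k.

struck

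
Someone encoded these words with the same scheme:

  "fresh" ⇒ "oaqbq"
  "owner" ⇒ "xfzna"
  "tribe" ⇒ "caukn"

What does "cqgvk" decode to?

Shifts by position in fresh: pos 0: f→o (+9), pos 1: r→a (+9), pos 2: e→q (+12), pos 3: s→b (+9), pos 4: h→q (+9) — repeating every 3. The shifts repeat in a cycle of length 3: positions 0,1,… shift by +9, +9, +12, then the pattern repeats.
Decoding cqgvk: c−9=t, q−9=h, g−12=u, v−9=m, k−9=b.

thumb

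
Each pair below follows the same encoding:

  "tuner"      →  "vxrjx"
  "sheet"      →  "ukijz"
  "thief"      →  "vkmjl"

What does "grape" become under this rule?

In tuner: t→v is +2, u→x is +3, n→r is +4, e→j is +5 — the shift increases by 1 each position. Letter i (0-indexed) is shifted by i+2, so successive shifts are 2, 3, 4, ….
Applying it to grape: g+2=i, r+3=u, a+4=e, p+5=u, e+6=k.

iueuk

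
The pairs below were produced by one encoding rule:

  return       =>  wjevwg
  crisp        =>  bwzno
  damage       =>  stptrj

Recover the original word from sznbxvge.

Each letter's alphabet position (a=0..z=25) is mapped through 17·x+19 mod 26 — an affine cipher.
Decoding sznbxvge: s(18)→23·(18−19)≡3=d; z(25)→23·(25−19)≡8=i; n(13)→23·(13−19)≡18=s; b(1)→23·(1−19)≡2=c; x(23)→23·(23−19)≡14=o; v(21)→23·(21−19)≡20=u; g(6)→23·(6−19)≡13=n; e(4)→23·(4−19)≡19=t (all mod 26).

discount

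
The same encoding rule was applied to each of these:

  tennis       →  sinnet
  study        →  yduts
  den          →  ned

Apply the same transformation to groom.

It's just the letters in reverse order.
Applying it to groom: reverse → moorg.

moorg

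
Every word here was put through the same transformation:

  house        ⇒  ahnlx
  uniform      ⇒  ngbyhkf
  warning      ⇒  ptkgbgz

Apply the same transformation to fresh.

It's a constant shift of +19 (ROT19).
Applying it to fresh: f+19=y, r+19=k, e+19=x, s+19=l, h+19=a.

ykxla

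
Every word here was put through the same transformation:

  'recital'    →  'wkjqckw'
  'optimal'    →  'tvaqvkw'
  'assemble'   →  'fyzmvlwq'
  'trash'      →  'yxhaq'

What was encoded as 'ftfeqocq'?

anywhere

In recital: r→w is +5, e→k is +6, c→j is +7, i→q is +8 — the shift increases by 1 each position. Each letter shifts forward by (position + 5), i.e. 5, 6, 7, … — the shift grows by one for each successive letter.
Undoing it on ftfeqocq: f−5=a, t−6=n, f−7=y, e−8=w, q−9=h, o−10=e, c−11=r, q−12=e.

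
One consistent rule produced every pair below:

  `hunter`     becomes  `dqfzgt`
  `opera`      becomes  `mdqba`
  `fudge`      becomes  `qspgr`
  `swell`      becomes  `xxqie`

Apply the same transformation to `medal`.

xmpqy

Read the word backwards and shift each letter +12.
Applying it to medal: reverse → ladem; then shift: l+12=x, a+12=m, d+12=p, e+12=q, m+12=y.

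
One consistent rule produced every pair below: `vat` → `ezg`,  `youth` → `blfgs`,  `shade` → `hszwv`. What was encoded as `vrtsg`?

eight

Each pair mirrors across the alphabet (v↔e, a↔z, t↔g): positions sum to 25. Each letter is replaced by its mirror in the alphabet: a↔z, b↔y, c↔x, and so on (the Atbash cipher).
Decoding vrtsg: v↔e, r↔i, t↔g, s↔h, g↔t.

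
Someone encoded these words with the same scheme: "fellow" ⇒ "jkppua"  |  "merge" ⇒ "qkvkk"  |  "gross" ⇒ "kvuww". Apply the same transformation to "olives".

The shift depends on letter class: consonant f→j is +4, but vowel e→k is +6. Vowels shift forward by 6 and consonants shift forward by 4.
On olives: o(vowel)+6=u, l(cons)+4=p, i(vowel)+6=o, v(cons)+4=z, e(vowel)+6=k, s(cons)+4=w.

upozkw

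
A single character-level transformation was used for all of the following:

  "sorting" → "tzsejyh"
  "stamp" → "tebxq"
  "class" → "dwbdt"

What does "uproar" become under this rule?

vaszbc

Shifts by position in sorting: pos 0: s→t (+1), pos 1: o→z (+11), pos 2: r→s (+1), pos 3: t→e (+11) — repeating every 2. It's a Vigenère-style cipher with numeric key [1,11]: position i shifts by key[i mod 2].
Applying it to uproar: u+1=v, p+11=a, r+1=s, o+11=z, a+1=b, r+11=c.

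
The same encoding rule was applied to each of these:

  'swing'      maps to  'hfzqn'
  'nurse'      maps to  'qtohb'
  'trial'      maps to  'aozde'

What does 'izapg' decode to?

ditch

Each letter's alphabet position (a=0..z=25) is mapped through 19·x+3 mod 26 — an affine cipher.
Reversing it on izapg: i(8)→11·(8−3)≡3=d; z(25)→11·(25−3)≡8=i; a(0)→11·(0−3)≡19=t; p(15)→11·(15−3)≡2=c; g(6)→11·(6−3)≡7=h (all mod 26).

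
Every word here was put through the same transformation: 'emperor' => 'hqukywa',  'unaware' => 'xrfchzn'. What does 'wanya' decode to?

In emperor: e→h is +3, m→q is +4, p→u is +5, e→k is +6 — the shift increases by 1 each position. Each letter shifts forward by (position + 3), i.e. 3, 4, 5, … — the shift grows by one for each successive letter.
Reversing it on wanya: w−3=t, a−4=w, n−5=i, y−6=s, a−7=t.

twist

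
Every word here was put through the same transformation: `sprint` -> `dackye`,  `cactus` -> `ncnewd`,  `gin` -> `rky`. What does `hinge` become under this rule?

skyrg

The rule splits by letter class: vowels +2, consonants +11.
For hinge: h(cons)+11=s, i(vowel)+2=k, n(cons)+11=y, g(cons)+11=r, e(vowel)+2=g.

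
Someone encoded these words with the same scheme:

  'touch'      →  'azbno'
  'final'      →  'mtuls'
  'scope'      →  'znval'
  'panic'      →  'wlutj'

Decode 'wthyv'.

Shifts by position in touch: pos 0: t→a (+7), pos 1: o→z (+11), pos 2: u→b (+7), pos 3: c→n (+11) — repeating every 2. It's a Vigenère-style cipher with numeric key [7,11]: position i shifts by key[i mod 2].
Decoding wthyv: w−7=p, t−11=i, h−7=a, y−11=n, v−7=o.

piano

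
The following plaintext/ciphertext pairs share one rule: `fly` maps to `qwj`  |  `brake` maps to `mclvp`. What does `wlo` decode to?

lad

Every letter moves 11 places later in the alphabet, wrapping around z→a.
Undoing it on wlo: w−11=l, l−11=a, o−11=d.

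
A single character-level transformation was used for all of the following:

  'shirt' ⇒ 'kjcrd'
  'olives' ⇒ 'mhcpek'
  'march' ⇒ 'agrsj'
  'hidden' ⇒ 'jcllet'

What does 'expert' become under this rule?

ebferd

s(18)→k(10) and h(7)→j(9) fit y≡19x+6 (mod 26); the inverse of 19 mod 26 is 11. Each letter's alphabet position (a=0..z=25) is mapped through 19·x+6 mod 26 — an affine cipher.
Applying it to expert: e(4)→19·4+6≡4=e; x(23)→19·23+6≡1=b; p(15)→19·15+6≡5=f; e(4)→19·4+6≡4=e; r(17)→19·17+6≡17=r; t(19)→19·19+6≡3=d (all mod 26).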